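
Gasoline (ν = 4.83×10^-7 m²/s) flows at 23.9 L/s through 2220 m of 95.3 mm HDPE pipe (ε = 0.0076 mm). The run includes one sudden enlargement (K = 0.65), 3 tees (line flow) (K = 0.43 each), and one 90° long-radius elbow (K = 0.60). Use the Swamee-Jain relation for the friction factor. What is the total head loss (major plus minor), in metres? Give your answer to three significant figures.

V = 4Q/(πD²) = 3.351 m/s; V²/2g = 0.5722 m
Re = 6.61×10^5, ε/D = 7.97×10^-5 → f = 0.01376 (Swamee-Jain)
Major: h_f = f(L/D)·V²/2g = 0.01376·23295·0.5722 = 183.5 m
Minor: ΣK = 2.54; h_m = ΣK·V²/2g = 1.453 m
Total H_L = 183.5 + 1.453 = 184.9 m

H_L ≈ 185 m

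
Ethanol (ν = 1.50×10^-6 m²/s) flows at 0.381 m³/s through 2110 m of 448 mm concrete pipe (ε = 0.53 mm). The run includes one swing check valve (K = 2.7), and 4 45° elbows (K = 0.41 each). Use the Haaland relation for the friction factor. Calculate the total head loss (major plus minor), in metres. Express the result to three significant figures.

V = 4Q/(πD²) = 2.417 m/s; V²/2g = 0.2978 m
Re = 7.22×10^5, ε/D = 0.00118 → f = 0.02083 (Haaland)
Major: h_f = f(L/D)·V²/2g = 0.02083·4710·0.2978 = 29.21 m
Minor: ΣK = 4.34; h_m = ΣK·V²/2g = 1.292 m
Total H_L = 29.21 + 1.292 = 30.50 m

H_L ≈ 30.5 m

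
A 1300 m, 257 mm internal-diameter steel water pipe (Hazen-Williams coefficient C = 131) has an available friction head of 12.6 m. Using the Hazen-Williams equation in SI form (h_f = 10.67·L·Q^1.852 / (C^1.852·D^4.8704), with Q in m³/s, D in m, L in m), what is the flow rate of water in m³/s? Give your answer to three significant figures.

Q ≈ 0.0838 m³/s

Rearranging: Q = [h_f·C^1.852·D^4.8704 / (10.67·L)]^(1/1.852)
Q = [12.6·131^1.852·0.257^4.8704 / (10.67·1300)]^0.540 = 0.08377 m³/s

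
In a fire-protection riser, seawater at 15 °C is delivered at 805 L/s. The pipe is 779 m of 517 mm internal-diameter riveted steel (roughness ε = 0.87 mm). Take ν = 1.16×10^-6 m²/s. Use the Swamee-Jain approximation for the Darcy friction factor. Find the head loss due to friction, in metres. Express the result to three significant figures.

h_f ≈ 25.5 m

V = 4Q/(πD²) = 4·0.805/(π·0.517²) = 3.835 m/s
Re = VD/ν = 3.835·0.517/1.16×10^-6 = 1.71×10^6 → turbulent
ε/D = 0.87/517 = 0.00168
Swamee-Jain: f = 0.02256
h_f = f(L/D)V²/(2g) = 0.02256·(779/0.517)·3.835²/(2·9.81) = 25.48 m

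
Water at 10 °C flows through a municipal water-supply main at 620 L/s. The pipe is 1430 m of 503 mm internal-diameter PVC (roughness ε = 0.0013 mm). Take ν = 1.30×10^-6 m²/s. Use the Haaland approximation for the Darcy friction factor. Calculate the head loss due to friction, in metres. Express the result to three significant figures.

h_f ≈ 15.9 m

V = 4Q/(πD²) = 4·0.620/(π·0.503²) = 3.120 m/s
Re = VD/ν = 3.120·0.503/1.30×10^-6 = 1.21×10^6 → turbulent
ε/D = 0.0013/503 = 2.58×10^-6
Haaland: f = 0.01128
h_f = f(L/D)V²/(2g) = 0.01128·(1430/0.503)·3.120²/(2·9.81) = 15.90 m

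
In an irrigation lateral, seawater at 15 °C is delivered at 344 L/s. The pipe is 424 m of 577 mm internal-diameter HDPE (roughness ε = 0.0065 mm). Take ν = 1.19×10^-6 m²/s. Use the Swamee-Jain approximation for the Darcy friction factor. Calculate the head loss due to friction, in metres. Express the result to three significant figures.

h_f ≈ 0.826 m

V = 4Q/(πD²) = 4·0.344/(π·0.577²) = 1.316 m/s
Re = VD/ν = 1.316·0.577/1.19×10^-6 = 6.38×10^5 → turbulent
ε/D = 0.0065/577 = 1.13×10^-5
Swamee-Jain: f = 0.01275
h_f = f(L/D)V²/(2g) = 0.01275·(424/0.577)·1.316²/(2·9.81) = 0.8264 m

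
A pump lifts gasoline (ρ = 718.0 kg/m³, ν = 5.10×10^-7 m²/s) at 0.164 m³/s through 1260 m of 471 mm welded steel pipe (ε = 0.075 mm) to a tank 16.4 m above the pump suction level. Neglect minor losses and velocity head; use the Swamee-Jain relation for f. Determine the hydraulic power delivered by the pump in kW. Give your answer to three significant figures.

P_hyd ≈ 21.0 kW

V = 4Q/(πD²) = 0.9413 m/s; Re = 8.69×10^5; ε/D = 1.59×10^-4; f = 0.01444
h_f = f(L/D)V²/2g = 1.744 m
Total head H = z + h_f = 16.4 + 1.744 = 18.14 m
P_hyd = ρgQH = 718.0·9.81·0.164·18.14 = 20.96 kW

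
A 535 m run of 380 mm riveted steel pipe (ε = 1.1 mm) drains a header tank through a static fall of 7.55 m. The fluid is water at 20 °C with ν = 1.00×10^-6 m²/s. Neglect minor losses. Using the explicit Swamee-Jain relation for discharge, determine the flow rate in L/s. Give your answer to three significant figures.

Swamee-Jain (Type II): Q = -0.965·√(gD⁵h_f/L)·ln[ε/(3.7D) + √(3.17ν²L/(gD³h_f))]
√(gD⁵h_f/L) = √(9.81·0.380⁵·7.55/535) = 0.03312
ε/(3.7D) = 7.82×10^-4; √(3.17ν²L/(gD³h_f)) = 2.04×10^-5
Q = -0.965·0.03312·ln(8.028×10^-4) = 0.2278 m³/s
Check: V = 2.01 m/s, Re = 7.63×10^5, f = 0.02617, h_f = 7.58 m ≈ 7.55 m ✓

Q ≈ 228 L/s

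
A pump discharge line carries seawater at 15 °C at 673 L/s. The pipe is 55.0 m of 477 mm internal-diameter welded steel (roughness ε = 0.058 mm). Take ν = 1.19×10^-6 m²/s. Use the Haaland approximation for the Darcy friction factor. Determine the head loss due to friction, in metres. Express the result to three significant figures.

V = 4Q/(πD²) = 4·0.673/(π·0.477²) = 3.766 m/s
Re = VD/ν = 3.766·0.477/1.19×10^-6 = 1.51×10^6 → turbulent
ε/D = 0.058/477 = 1.22×10^-4
Haaland: f = 0.01328
h_f = f(L/D)V²/(2g) = 0.01328·(55.0/0.477)·3.766²/(2·9.81) = 1.107 m

h_f ≈ 1.11 m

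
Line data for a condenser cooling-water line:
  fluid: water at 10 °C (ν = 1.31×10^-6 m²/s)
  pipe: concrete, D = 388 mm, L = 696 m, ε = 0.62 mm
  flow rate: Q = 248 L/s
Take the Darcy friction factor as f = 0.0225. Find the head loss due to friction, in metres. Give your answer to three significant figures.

h_f ≈ 9.05 m

V = 4Q/(πD²) = 4·0.248/(π·0.388²) = 2.097 m/s
h_f = f(L/D)V²/(2g) = 0.02250·(696/0.388)·2.097²/(2·9.81) = 9.050 m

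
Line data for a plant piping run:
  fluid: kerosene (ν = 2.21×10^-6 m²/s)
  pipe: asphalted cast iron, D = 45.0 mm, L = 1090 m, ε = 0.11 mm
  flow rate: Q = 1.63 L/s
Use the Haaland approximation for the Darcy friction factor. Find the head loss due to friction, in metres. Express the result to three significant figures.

V = 4Q/(πD²) = 4·0.00163/(π·0.0450²) = 1.025 m/s
Re = VD/ν = 1.025·0.0450/2.21×10^-6 = 2.09×10^4 → turbulent
ε/D = 0.11/45.0 = 0.00244
Haaland: f = 0.03007
h_f = f(L/D)V²/(2g) = 0.03007·(1090/0.0450)·1.025²/(2·9.81) = 39.00 m

h_f ≈ 39.0 m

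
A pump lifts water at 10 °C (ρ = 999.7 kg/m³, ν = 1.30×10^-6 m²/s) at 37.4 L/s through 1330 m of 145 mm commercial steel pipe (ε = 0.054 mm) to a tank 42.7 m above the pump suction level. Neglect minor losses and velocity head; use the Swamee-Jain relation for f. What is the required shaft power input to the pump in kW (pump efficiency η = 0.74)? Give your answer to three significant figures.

P_shaft ≈ 42.3 kW

V = 4Q/(πD²) = 2.265 m/s; Re = 2.53×10^5; ε/D = 3.72×10^-4; f = 0.01782
h_f = f(L/D)V²/2g = 42.73 m
Total head H = z + h_f = 42.7 + 42.73 = 85.43 m
P_hyd = ρgQH = 999.7·9.81·0.0374·85.43 = 31.33 kW
P_shaft = P_hyd/η = 31.33/0.74 = 42.34 kW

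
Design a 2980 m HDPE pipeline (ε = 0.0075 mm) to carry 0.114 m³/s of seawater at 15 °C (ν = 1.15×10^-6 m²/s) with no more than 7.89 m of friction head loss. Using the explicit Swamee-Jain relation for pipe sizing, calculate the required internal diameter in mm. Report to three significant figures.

Swamee-Jain (Type III): D = 0.66·[ε^1.25·(LQ²/(gh_f))^4.75 + ν·Q^9.4·(L/(gh_f))^5.2]^0.04
LQ²/(gh_f) = 0.5004; L/(gh_f) = 38.50
Term 1 = ε^1.25·(…)^4.75 = 1.46×10^-8; Term 2 = ν·Q^9.4·(…)^5.2 = 2.75×10^-7
D = 0.66·(1.46×10^-8 + 2.75×10^-7)^0.04 = 0.3614 m = 361 mm
Check: V = 1.11 m/s, Re = 3.49×10^5, f = 0.01424, h_f = 7.39 m ≈ 7.89 m ✓

D ≈ 361 mm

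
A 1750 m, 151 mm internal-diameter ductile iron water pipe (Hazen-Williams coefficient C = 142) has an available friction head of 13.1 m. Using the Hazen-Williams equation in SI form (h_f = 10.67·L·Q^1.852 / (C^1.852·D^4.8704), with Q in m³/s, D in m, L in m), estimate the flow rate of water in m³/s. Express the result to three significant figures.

Rearranging: Q = [h_f·C^1.852·D^4.8704 / (10.67·L)]^(1/1.852)
Q = [13.1·142^1.852·0.151^4.8704 / (10.67·1750)]^0.540 = 0.01951 m³/s

Q ≈ 0.0195 m³/s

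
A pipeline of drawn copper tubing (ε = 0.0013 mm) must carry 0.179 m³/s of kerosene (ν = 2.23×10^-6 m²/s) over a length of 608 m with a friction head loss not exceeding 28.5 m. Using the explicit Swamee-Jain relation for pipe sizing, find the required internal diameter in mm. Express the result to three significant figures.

Swamee-Jain (Type III): D = 0.66·[ε^1.25·(LQ²/(gh_f))^4.75 + ν·Q^9.4·(L/(gh_f))^5.2]^0.04
LQ²/(gh_f) = 0.06968; L/(gh_f) = 2.175
Term 1 = ε^1.25·(…)^4.75 = 1.40×10^-13; Term 2 = ν·Q^9.4·(…)^5.2 = 1.20×10^-11
D = 0.66·(1.40×10^-13 + 1.20×10^-11)^0.04 = 0.2415 m = 242 mm
Check: V = 3.91 m/s, Re = 4.23×10^5, f = 0.01357, h_f = 26.6 m ≈ 28.5 m ✓

D ≈ 242 mm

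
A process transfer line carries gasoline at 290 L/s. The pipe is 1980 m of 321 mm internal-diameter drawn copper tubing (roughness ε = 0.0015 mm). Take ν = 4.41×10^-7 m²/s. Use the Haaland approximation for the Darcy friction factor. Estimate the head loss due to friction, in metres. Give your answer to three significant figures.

h_f ≈ 40.7 m

V = 4Q/(πD²) = 4·0.290/(π·0.321²) = 3.583 m/s
Re = VD/ν = 3.583·0.321/4.41×10^-7 = 2.61×10^6 → turbulent
ε/D = 0.0015/321 = 4.67×10^-6
Haaland: f = 0.01008
h_f = f(L/D)V²/(2g) = 0.01008·(1980/0.321)·3.583²/(2·9.81) = 40.70 m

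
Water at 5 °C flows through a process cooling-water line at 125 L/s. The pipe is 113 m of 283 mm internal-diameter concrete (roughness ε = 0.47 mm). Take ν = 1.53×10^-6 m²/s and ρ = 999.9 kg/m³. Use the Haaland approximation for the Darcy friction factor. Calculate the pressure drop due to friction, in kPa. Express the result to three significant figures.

Δp ≈ 18.0 kPa

V = 4Q/(πD²) = 4·0.125/(π·0.283²) = 1.987 m/s
Re = VD/ν = 1.987·0.283/1.53×10^-6 = 3.68×10^5 → turbulent
ε/D = 0.47/283 = 0.00166
Haaland: f = 0.02284
h_f = f(L/D)V²/(2g) = 0.02284·(113/0.283)·1.987²/(2·9.81) = 1.836 m
Δp = ρg·h_f = 999.9·9.81·1.836 = 18.01 kPa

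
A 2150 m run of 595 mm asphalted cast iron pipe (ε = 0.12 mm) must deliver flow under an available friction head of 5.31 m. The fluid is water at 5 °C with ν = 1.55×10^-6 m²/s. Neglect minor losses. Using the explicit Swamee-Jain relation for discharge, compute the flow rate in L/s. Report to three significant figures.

Q ≈ 381 L/s

Swamee-Jain (Type II): Q = -0.965·√(gD⁵h_f/L)·ln[ε/(3.7D) + √(3.17ν²L/(gD³h_f))]
√(gD⁵h_f/L) = √(9.81·0.595⁵·5.31/2150) = 0.04251
ε/(3.7D) = 5.45×10^-5; √(3.17ν²L/(gD³h_f)) = 3.86×10^-5
Q = -0.965·0.04251·ln(9.314×10^-5) = 0.3807 m³/s
Check: V = 1.37 m/s, Re = 5.26×10^5, f = 0.01546, h_f = 5.34 m ≈ 5.31 m ✓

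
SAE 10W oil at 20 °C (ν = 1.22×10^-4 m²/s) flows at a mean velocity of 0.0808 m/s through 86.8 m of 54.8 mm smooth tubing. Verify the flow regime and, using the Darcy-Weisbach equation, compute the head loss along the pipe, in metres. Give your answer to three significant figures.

h_f ≈ 0.929 m

Re = VD/ν = 0.0808·0.05480/1.22×10^-4 = 36.3 → laminar (Re < 2300)
f = 64/Re = 1.763
h_f = f(L/D)V²/(2g) = 1.763·(86.8/0.05480)·0.0808²/(2·9.81) = 0.9294 m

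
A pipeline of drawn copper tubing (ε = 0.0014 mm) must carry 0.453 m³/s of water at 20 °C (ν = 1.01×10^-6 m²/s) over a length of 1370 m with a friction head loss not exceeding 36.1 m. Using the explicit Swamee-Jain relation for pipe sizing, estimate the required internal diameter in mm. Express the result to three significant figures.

Swamee-Jain (Type III): D = 0.66·[ε^1.25·(LQ²/(gh_f))^4.75 + ν·Q^9.4·(L/(gh_f))^5.2]^0.04
LQ²/(gh_f) = 0.7939; L/(gh_f) = 3.869
Term 1 = ε^1.25·(…)^4.75 = 1.61×10^-8; Term 2 = ν·Q^9.4·(…)^5.2 = 6.71×10^-7
D = 0.66·(1.61×10^-8 + 6.71×10^-7)^0.04 = 0.3741 m = 374 mm
Check: V = 4.12 m/s, Re = 1.53×10^6, f = 0.01095, h_f = 34.7 m ≈ 36.1 m ✓

D ≈ 374 mm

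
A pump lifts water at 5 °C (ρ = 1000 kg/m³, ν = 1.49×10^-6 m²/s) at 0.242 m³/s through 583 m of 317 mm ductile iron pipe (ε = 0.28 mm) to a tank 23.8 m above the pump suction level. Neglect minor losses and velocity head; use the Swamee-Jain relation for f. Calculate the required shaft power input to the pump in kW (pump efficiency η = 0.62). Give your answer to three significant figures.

V = 4Q/(πD²) = 3.066 m/s; Re = 6.52×10^5; ε/D = 8.83×10^-4; f = 0.01967
h_f = f(L/D)V²/2g = 17.34 m
Total head H = z + h_f = 23.8 + 17.34 = 41.14 m
P_hyd = ρgQH = 1000·9.81·0.242·41.14 = 97.66 kW
P_shaft = P_hyd/η = 97.66/0.62 = 157.5 kW

P_shaft ≈ 158 kW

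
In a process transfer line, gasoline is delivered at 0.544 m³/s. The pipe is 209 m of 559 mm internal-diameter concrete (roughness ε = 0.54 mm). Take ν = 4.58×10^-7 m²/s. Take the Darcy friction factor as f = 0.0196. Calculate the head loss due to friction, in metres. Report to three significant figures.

V = 4Q/(πD²) = 4·0.544/(π·0.559²) = 2.217 m/s
h_f = f(L/D)V²/(2g) = 0.01960·(209/0.559)·2.217²/(2·9.81) = 1.835 m

h_f ≈ 1.84 m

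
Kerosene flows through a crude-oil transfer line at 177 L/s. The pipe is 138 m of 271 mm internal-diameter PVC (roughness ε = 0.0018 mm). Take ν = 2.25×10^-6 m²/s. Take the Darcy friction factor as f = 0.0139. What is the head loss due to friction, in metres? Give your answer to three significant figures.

V = 4Q/(πD²) = 4·0.177/(π·0.271²) = 3.069 m/s
h_f = f(L/D)V²/(2g) = 0.01390·(138/0.271)·3.069²/(2·9.81) = 3.397 m

h_f ≈ 3.40 m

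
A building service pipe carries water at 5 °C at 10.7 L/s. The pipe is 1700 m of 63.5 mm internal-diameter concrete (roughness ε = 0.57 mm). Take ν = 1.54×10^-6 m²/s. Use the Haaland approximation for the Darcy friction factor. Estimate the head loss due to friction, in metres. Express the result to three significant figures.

h_f ≈ 577 m

V = 4Q/(πD²) = 4·0.0107/(π·0.0635²) = 3.379 m/s
Re = VD/ν = 3.379·0.0635/1.54×10^-6 = 1.39×10^5 → turbulent
ε/D = 0.57/63.5 = 0.00898
Haaland: f = 0.03706
h_f = f(L/D)V²/(2g) = 0.03706·(1700/0.0635)·3.379²/(2·9.81) = 577.2 m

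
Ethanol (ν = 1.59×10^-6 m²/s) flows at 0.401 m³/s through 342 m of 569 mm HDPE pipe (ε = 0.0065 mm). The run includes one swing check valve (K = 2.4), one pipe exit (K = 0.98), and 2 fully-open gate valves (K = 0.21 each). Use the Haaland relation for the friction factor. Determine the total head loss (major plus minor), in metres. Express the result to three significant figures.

V = 4Q/(πD²) = 1.577 m/s; V²/2g = 0.1268 m
Re = 5.64×10^5, ε/D = 1.14×10^-5 → f = 0.01293 (Haaland)
Major: h_f = f(L/D)·V²/2g = 0.01293·601.1·0.1268 = 0.9848 m
Minor: ΣK = 3.80; h_m = ΣK·V²/2g = 0.4817 m
Total H_L = 0.9848 + 0.4817 = 1.466 m

H_L ≈ 1.47 m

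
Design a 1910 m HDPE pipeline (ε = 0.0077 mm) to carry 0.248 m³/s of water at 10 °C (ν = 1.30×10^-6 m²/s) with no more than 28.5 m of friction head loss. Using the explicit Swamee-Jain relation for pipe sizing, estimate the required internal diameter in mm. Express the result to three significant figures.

D ≈ 340 mm

Swamee-Jain (Type III): D = 0.66·[ε^1.25·(LQ²/(gh_f))^4.75 + ν·Q^9.4·(L/(gh_f))^5.2]^0.04
LQ²/(gh_f) = 0.4202; L/(gh_f) = 6.832
Term 1 = ε^1.25·(…)^4.75 = 6.60×10^-9; Term 2 = ν·Q^9.4·(…)^5.2 = 5.77×10^-8
D = 0.66·(6.60×10^-9 + 5.77×10^-8)^0.04 = 0.3403 m = 340 mm
Check: V = 2.73 m/s, Re = 7.14×10^5, f = 0.01273, h_f = 27.1 m ≈ 28.5 m ✓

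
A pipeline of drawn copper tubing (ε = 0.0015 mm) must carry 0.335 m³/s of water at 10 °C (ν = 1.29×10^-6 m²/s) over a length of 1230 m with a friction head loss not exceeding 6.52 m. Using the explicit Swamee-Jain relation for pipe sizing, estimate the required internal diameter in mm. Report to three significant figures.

D ≈ 471 mm

Swamee-Jain (Type III): D = 0.66·[ε^1.25·(LQ²/(gh_f))^4.75 + ν·Q^9.4·(L/(gh_f))^5.2]^0.04
LQ²/(gh_f) = 2.158; L/(gh_f) = 19.23
Term 1 = ε^1.25·(…)^4.75 = 2.03×10^-6; Term 2 = ν·Q^9.4·(…)^5.2 = 2.10×10^-4
D = 0.66·(2.03×10^-6 + 2.10×10^-4)^0.04 = 0.4706 m = 471 mm
Check: V = 1.93 m/s, Re = 7.03×10^5, f = 0.01239, h_f = 6.13 m ≈ 6.52 m ✓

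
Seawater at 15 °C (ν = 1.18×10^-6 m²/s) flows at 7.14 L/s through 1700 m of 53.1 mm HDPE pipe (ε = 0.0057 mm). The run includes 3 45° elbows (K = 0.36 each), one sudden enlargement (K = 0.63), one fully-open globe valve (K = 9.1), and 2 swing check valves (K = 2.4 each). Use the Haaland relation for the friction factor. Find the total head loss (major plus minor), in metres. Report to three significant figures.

V = 4Q/(πD²) = 3.224 m/s; V²/2g = 0.5298 m
Re = 1.45×10^5, ε/D = 1.07×10^-4 → f = 0.01712 (Haaland)
Major: h_f = f(L/D)·V²/2g = 0.01712·32015·0.5298 = 290.4 m
Minor: ΣK = 15.6; h_m = ΣK·V²/2g = 8.271 m
Total H_L = 290.4 + 8.271 = 298.7 m

H_L ≈ 299 m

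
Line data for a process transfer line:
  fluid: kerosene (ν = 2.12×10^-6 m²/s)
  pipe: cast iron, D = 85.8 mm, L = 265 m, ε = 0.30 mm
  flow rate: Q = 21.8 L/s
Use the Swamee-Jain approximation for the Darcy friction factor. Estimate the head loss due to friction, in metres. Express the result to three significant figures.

V = 4Q/(πD²) = 4·0.0218/(π·0.0858²) = 3.770 m/s
Re = VD/ν = 3.770·0.0858/2.12×10^-6 = 1.53×10^5 → turbulent
ε/D = 0.30/85.8 = 0.00350
Swamee-Jain: f = 0.02832
h_f = f(L/D)V²/(2g) = 0.02832·(265/0.0858)·3.770²/(2·9.81) = 63.38 m

h_f ≈ 63.4 m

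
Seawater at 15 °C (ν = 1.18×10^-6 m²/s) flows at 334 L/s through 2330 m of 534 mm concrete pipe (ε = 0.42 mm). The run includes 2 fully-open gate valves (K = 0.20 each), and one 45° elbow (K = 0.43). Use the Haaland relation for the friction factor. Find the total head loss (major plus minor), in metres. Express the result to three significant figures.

V = 4Q/(πD²) = 1.491 m/s; V²/2g = 0.1134 m
Re = 6.75×10^5, ε/D = 7.87×10^-4 → f = 0.01904 (Haaland)
Major: h_f = f(L/D)·V²/2g = 0.01904·4363·0.1134 = 9.416 m
Minor: ΣK = 0.830; h_m = ΣK·V²/2g = 0.09409 m
Total H_L = 9.416 + 0.09409 = 9.510 m

H_L ≈ 9.51 m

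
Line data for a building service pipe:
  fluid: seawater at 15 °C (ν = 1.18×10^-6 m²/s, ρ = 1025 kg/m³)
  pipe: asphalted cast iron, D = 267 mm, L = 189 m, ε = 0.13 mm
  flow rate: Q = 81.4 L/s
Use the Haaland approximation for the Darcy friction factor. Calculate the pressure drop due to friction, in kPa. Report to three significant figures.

Δp ≈ 13.7 kPa

V = 4Q/(πD²) = 4·0.0814/(π·0.267²) = 1.454 m/s
Re = VD/ν = 1.454·0.267/1.18×10^-6 = 3.29×10^5 → turbulent
ε/D = 0.13/267 = 4.87×10^-4
Haaland: f = 0.01789
h_f = f(L/D)V²/(2g) = 0.01789·(189/0.267)·1.454²/(2·9.81) = 1.364 m
Δp = ρg·h_f = 1025·9.81·1.364 = 13.72 kPa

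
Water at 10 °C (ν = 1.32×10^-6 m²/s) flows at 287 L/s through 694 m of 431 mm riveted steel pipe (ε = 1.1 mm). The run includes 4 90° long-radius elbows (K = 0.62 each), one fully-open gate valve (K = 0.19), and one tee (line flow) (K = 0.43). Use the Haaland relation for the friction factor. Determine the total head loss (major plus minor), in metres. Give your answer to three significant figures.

H_L ≈ 8.64 m

V = 4Q/(πD²) = 1.967 m/s; V²/2g = 0.1972 m
Re = 6.42×10^5, ε/D = 0.00255 → f = 0.02528 (Haaland)
Major: h_f = f(L/D)·V²/2g = 0.02528·1610·0.1972 = 8.028 m
Minor: ΣK = 3.10; h_m = ΣK·V²/2g = 0.6114 m
Total H_L = 8.028 + 0.6114 = 8.640 m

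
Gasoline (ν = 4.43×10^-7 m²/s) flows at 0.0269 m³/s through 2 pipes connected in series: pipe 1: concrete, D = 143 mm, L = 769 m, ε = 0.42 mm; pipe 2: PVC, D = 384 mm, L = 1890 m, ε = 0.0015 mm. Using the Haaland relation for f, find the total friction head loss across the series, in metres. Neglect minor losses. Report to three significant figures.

Pipe 1: V = 1.675 m/s, Re = 5.41×10^5, ε/D = 0.00294, f = 0.02629, h_1 = f(L/D)V²/2g = 20.22 m
Pipe 2: V = 0.2323 m/s, Re = 2.01×10^5, ε/D = 3.91×10^-6, f = 0.01550, h_2 = f(L/D)V²/2g = 0.2098 m
Series → Q common, losses add: H = Σh = 20.43 m

H ≈ 20.4 m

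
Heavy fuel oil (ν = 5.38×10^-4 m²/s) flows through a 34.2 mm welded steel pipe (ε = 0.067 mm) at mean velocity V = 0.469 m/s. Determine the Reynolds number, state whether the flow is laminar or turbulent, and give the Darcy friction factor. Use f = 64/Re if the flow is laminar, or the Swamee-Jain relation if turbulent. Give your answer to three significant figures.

Re ≈ 29.8; laminar; f = 64/Re ≈ 2.15

Re = VD/ν = 0.4690·0.0342/5.38×10^-4 = 29.8
Re < 2300 → laminar → f = 64/Re = 2.147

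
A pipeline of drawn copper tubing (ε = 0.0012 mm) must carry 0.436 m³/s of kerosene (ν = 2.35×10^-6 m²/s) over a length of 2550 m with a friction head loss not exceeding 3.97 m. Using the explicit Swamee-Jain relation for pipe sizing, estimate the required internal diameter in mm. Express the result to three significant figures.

Swamee-Jain (Type III): D = 0.66·[ε^1.25·(LQ²/(gh_f))^4.75 + ν·Q^9.4·(L/(gh_f))^5.2]^0.04
LQ²/(gh_f) = 12.45; L/(gh_f) = 65.48
Term 1 = ε^1.25·(…)^4.75 = 0.00632; Term 2 = ν·Q^9.4·(…)^5.2 = 2.67
D = 0.66·(0.00632 + 2.67)^0.04 = 0.6865 m = 686 mm
Check: V = 1.18 m/s, Re = 3.44×10^5, f = 0.01403, h_f = 3.69 m ≈ 3.97 m ✓

D ≈ 686 mm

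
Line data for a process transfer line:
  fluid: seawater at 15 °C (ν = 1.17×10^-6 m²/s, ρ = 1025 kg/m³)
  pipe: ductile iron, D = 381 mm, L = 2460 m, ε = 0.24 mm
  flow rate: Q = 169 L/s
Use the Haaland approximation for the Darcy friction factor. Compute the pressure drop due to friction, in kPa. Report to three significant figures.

Δp ≈ 134 kPa

V = 4Q/(πD²) = 4·0.169/(π·0.381²) = 1.482 m/s
Re = VD/ν = 1.482·0.381/1.17×10^-6 = 4.83×10^5 → turbulent
ε/D = 0.24/381 = 6.30×10^-4
Haaland: f = 0.01838
h_f = f(L/D)V²/(2g) = 0.01838·(2460/0.381)·1.482²/(2·9.81) = 13.29 m
Δp = ρg·h_f = 1025·9.81·13.29 = 133.6 kPa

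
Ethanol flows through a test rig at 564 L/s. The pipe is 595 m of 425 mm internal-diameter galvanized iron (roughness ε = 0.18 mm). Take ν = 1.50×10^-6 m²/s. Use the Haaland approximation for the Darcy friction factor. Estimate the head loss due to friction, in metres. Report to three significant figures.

h_f ≈ 18.7 m

V = 4Q/(πD²) = 4·0.564/(π·0.425²) = 3.976 m/s
Re = VD/ν = 3.976·0.425/1.50×10^-6 = 1.13×10^6 → turbulent
ε/D = 0.18/425 = 4.24×10^-4
Haaland: f = 0.01657
h_f = f(L/D)V²/(2g) = 0.01657·(595/0.425)·3.976²/(2·9.81) = 18.69 m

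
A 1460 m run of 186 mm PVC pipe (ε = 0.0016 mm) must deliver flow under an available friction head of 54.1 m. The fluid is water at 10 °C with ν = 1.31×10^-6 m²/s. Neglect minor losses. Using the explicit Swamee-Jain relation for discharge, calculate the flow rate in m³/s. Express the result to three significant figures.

Q ≈ 0.0859 m³/s

Swamee-Jain (Type II): Q = -0.965·√(gD⁵h_f/L)·ln[ε/(3.7D) + √(3.17ν²L/(gD³h_f))]
√(gD⁵h_f/L) = √(9.81·0.186⁵·54.1/1460) = 0.008996
ε/(3.7D) = 2.32×10^-6; √(3.17ν²L/(gD³h_f)) = 4.82×10^-5
Q = -0.965·0.008996·ln(5.055×10^-5) = 0.08588 m³/s
Check: V = 3.16 m/s, Re = 4.49×10^5, f = 0.01348, h_f = 53.9 m ≈ 54.1 m ✓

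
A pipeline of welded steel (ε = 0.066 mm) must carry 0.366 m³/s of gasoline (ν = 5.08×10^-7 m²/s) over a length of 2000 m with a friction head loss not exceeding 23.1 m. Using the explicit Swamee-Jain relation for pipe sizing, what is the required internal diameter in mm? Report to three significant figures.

Swamee-Jain (Type III): D = 0.66·[ε^1.25·(LQ²/(gh_f))^4.75 + ν·Q^9.4·(L/(gh_f))^5.2]^0.04
LQ²/(gh_f) = 1.182; L/(gh_f) = 8.826
Term 1 = ε^1.25·(…)^4.75 = 1.32×10^-5; Term 2 = ν·Q^9.4·(…)^5.2 = 3.31×10^-6
D = 0.66·(1.32×10^-5 + 3.31×10^-6)^0.04 = 0.4248 m = 425 mm
Check: V = 2.58 m/s, Re = 2.16×10^6, f = 0.01370, h_f = 21.9 m ≈ 23.1 m ✓

D ≈ 425 mm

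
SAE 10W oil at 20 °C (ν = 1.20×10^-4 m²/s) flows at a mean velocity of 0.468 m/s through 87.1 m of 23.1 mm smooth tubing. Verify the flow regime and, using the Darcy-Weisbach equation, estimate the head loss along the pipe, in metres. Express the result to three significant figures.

Re = VD/ν = 0.468·0.02310/1.20×10^-4 = 90.1 → laminar (Re < 2300)
f = 64/Re = 0.7104
h_f = f(L/D)V²/(2g) = 0.7104·(87.1/0.02310)·0.468²/(2·9.81) = 29.90 m

h_f ≈ 29.9 m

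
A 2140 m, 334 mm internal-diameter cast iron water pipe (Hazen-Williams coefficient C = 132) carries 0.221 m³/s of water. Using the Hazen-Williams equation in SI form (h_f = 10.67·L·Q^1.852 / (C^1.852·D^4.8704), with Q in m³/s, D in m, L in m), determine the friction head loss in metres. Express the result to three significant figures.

h_f ≈ 34.4 m

h_f = 10.67·2140·0.221^1.852 / (132^1.852·0.334^4.8704) = 34.41 m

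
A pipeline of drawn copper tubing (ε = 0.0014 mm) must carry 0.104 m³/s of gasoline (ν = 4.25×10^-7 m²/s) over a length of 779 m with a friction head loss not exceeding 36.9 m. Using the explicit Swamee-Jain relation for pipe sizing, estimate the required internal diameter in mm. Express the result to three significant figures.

D ≈ 184 mm

Swamee-Jain (Type III): D = 0.66·[ε^1.25·(LQ²/(gh_f))^4.75 + ν·Q^9.4·(L/(gh_f))^5.2]^0.04
LQ²/(gh_f) = 0.02328; L/(gh_f) = 2.152
Term 1 = ε^1.25·(…)^4.75 = 8.42×10^-16; Term 2 = ν·Q^9.4·(…)^5.2 = 1.32×10^-14
D = 0.66·(8.42×10^-16 + 1.32×10^-14)^0.04 = 0.1842 m = 184 mm
Check: V = 3.90 m/s, Re = 1.69×10^6, f = 0.01091, h_f = 35.8 m ≈ 36.9 m ✓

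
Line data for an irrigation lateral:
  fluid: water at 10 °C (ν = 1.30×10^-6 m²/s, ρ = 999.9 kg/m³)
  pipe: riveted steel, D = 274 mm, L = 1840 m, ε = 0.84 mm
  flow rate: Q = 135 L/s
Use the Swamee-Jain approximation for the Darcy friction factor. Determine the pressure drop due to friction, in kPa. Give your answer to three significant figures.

V = 4Q/(πD²) = 4·0.135/(π·0.274²) = 2.290 m/s
Re = VD/ν = 2.290·0.274/1.30×10^-6 = 4.83×10^5 → turbulent
ε/D = 0.84/274 = 0.00307
Swamee-Jain: f = 0.02671
h_f = f(L/D)V²/(2g) = 0.02671·(1840/0.274)·2.290²/(2·9.81) = 47.93 m
Δp = ρg·h_f = 999.9·9.81·47.93 = 470.1 kPa

Δp ≈ 470 kPa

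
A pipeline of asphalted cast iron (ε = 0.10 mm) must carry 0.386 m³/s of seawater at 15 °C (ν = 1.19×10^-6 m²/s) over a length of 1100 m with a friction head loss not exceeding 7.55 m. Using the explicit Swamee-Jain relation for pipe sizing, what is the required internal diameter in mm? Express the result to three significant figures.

Swamee-Jain (Type III): D = 0.66·[ε^1.25·(LQ²/(gh_f))^4.75 + ν·Q^9.4·(L/(gh_f))^5.2]^0.04
LQ²/(gh_f) = 2.213; L/(gh_f) = 14.85
Term 1 = ε^1.25·(…)^4.75 = 4.35×10^-4; Term 2 = ν·Q^9.4·(…)^5.2 = 1.92×10^-4
D = 0.66·(4.35×10^-4 + 1.92×10^-4)^0.04 = 0.4914 m = 491 mm
Check: V = 2.04 m/s, Re = 8.40×10^5, f = 0.01496, h_f = 7.07 m ≈ 7.55 m ✓

D ≈ 491 mm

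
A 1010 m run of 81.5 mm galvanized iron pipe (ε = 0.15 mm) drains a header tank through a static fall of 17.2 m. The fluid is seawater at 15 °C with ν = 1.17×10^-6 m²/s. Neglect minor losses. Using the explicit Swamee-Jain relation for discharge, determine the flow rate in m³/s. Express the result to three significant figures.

Swamee-Jain (Type II): Q = -0.965·√(gD⁵h_f/L)·ln[ε/(3.7D) + √(3.17ν²L/(gD³h_f))]
√(gD⁵h_f/L) = √(9.81·0.0815⁵·17.2/1010) = 7.751×10^-4
ε/(3.7D) = 4.97×10^-4; √(3.17ν²L/(gD³h_f)) = 2.19×10^-4
Q = -0.965·7.751×10^-4·ln(7.165×10^-4) = 0.005416 m³/s
Check: V = 1.04 m/s, Re = 7.23×10^4, f = 0.02551, h_f = 17.4 m ≈ 17.2 m ✓

Q ≈ 0.00542 m³/s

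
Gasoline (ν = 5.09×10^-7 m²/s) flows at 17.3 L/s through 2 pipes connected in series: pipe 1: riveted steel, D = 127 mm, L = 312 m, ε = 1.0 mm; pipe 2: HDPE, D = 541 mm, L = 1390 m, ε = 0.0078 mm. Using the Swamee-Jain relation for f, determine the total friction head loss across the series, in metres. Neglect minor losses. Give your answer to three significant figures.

Pipe 1: V = 1.366 m/s, Re = 3.41×10^5, ε/D = 0.00787, f = 0.03534, h_1 = f(L/D)V²/2g = 8.252 m
Pipe 2: V = 0.07526 m/s, Re = 8.00×10^4, ε/D = 1.44×10^-5, f = 0.01880, h_2 = f(L/D)V²/2g = 0.01395 m
Series → Q common, losses add: H = Σh = 8.266 m

H ≈ 8.27 m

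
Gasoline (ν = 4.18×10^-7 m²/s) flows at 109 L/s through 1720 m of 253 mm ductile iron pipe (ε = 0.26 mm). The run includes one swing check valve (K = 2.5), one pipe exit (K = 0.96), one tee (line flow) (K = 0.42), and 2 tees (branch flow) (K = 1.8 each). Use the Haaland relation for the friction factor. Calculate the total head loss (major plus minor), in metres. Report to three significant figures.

H_L ≈ 34.4 m

V = 4Q/(πD²) = 2.168 m/s; V²/2g = 0.2396 m
Re = 1.31×10^6, ε/D = 0.00103 → f = 0.02001 (Haaland)
Major: h_f = f(L/D)·V²/2g = 0.02001·6798·0.2396 = 32.59 m
Minor: ΣK = 7.48; h_m = ΣK·V²/2g = 1.792 m
Total H_L = 32.59 + 1.792 = 34.38 m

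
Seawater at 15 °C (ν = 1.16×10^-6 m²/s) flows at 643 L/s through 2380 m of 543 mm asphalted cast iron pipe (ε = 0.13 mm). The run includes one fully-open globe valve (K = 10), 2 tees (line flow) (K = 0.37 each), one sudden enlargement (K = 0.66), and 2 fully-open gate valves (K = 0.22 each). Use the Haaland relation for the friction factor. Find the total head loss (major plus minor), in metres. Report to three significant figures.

H_L ≈ 30.2 m

V = 4Q/(πD²) = 2.777 m/s; V²/2g = 0.3930 m
Re = 1.30×10^6, ε/D = 2.39×10^-4 → f = 0.01486 (Haaland)
Major: h_f = f(L/D)·V²/2g = 0.01486·4383·0.3930 = 25.59 m
Minor: ΣK = 11.8; h_m = ΣK·V²/2g = 4.653 m
Total H_L = 25.59 + 4.653 = 30.25 m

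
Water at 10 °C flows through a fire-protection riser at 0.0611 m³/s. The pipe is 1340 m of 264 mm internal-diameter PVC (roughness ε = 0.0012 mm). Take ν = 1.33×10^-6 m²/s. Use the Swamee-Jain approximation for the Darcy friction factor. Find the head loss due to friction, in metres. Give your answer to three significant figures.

h_f ≈ 4.92 m

V = 4Q/(πD²) = 4·0.0611/(π·0.264²) = 1.116 m/s
Re = VD/ν = 1.116·0.264/1.33×10^-6 = 2.22×10^5 → turbulent
ε/D = 0.0012/264 = 4.55×10^-6
Swamee-Jain: f = 0.01527
h_f = f(L/D)V²/(2g) = 0.01527·(1340/0.264)·1.116²/(2·9.81) = 4.922 m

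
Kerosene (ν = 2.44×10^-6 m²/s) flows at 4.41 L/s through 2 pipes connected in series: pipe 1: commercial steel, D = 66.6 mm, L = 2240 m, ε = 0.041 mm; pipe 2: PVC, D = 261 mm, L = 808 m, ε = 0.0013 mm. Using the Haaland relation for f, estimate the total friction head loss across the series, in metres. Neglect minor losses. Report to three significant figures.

H ≈ 66.2 m

Pipe 1: V = 1.266 m/s, Re = 3.46×10^4, ε/D = 6.16×10^-4, f = 0.02409, h_1 = f(L/D)V²/2g = 66.19 m
Pipe 2: V = 0.08243 m/s, Re = 8820, ε/D = 4.98×10^-6, f = 0.03199, h_2 = f(L/D)V²/2g = 0.03429 m
Series → Q common, losses add: H = Σh = 66.22 m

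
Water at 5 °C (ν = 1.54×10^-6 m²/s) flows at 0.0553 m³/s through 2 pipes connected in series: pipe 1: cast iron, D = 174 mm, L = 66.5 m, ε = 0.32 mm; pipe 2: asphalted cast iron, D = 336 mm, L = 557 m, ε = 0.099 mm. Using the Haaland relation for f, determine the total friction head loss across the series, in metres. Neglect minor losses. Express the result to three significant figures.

H ≈ 3.09 m

Pipe 1: V = 2.326 m/s, Re = 2.63×10^5, ε/D = 0.00184, f = 0.02359, h_1 = f(L/D)V²/2g = 2.485 m
Pipe 2: V = 0.6237 m/s, Re = 1.36×10^5, ε/D = 2.95×10^-4, f = 0.01833, h_2 = f(L/D)V²/2g = 0.6026 m
Series → Q common, losses add: H = Σh = 3.088 m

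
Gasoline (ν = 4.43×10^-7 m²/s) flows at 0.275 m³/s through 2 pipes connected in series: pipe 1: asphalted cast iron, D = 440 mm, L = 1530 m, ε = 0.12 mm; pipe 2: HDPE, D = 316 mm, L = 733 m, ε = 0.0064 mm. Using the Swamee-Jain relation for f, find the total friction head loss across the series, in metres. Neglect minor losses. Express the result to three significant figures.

H ≈ 24.5 m

Pipe 1: V = 1.809 m/s, Re = 1.80×10^6, ε/D = 2.73×10^-4, f = 0.01517, h_1 = f(L/D)V²/2g = 8.795 m
Pipe 2: V = 3.506 m/s, Re = 2.50×10^6, ε/D = 2.03×10^-5, f = 0.01081, h_2 = f(L/D)V²/2g = 15.71 m
Series → Q common, losses add: H = Σh = 24.50 m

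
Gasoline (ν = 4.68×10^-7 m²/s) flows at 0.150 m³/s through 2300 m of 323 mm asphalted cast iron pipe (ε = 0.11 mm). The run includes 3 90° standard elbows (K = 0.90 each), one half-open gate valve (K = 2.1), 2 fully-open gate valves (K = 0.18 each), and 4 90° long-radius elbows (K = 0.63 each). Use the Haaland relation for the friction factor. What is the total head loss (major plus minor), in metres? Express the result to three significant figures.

H_L ≈ 20.6 m

V = 4Q/(πD²) = 1.831 m/s; V²/2g = 0.1708 m
Re = 1.26×10^6, ε/D = 3.41×10^-4 → f = 0.01584 (Haaland)
Major: h_f = f(L/D)·V²/2g = 0.01584·7121·0.1708 = 19.27 m
Minor: ΣK = 7.68; h_m = ΣK·V²/2g = 1.312 m
Total H_L = 19.27 + 1.312 = 20.58 m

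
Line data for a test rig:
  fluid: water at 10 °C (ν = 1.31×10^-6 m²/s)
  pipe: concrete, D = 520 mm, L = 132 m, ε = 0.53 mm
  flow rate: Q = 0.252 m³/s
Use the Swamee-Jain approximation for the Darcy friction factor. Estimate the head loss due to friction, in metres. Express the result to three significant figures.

h_f ≈ 0.373 m

V = 4Q/(πD²) = 4·0.252/(π·0.520²) = 1.187 m/s
Re = VD/ν = 1.187·0.520/1.31×10^-6 = 4.71×10^5 → turbulent
ε/D = 0.53/520 = 0.00102
Swamee-Jain: f = 0.02048
h_f = f(L/D)V²/(2g) = 0.02048·(132/0.520)·1.187²/(2·9.81) = 0.3730 m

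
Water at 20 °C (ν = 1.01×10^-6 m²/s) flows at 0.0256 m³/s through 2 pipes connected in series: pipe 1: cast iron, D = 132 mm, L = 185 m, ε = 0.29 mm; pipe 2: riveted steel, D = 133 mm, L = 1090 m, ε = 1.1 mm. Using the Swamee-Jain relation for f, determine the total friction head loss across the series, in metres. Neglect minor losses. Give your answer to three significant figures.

Pipe 1: V = 1.871 m/s, Re = 2.44×10^5, ε/D = 0.00220, f = 0.02487, h_1 = f(L/D)V²/2g = 6.216 m
Pipe 2: V = 1.843 m/s, Re = 2.43×10^5, ε/D = 0.00827, f = 0.03600, h_2 = f(L/D)V²/2g = 51.07 m
Series → Q common, losses add: H = Σh = 57.28 m

H ≈ 57.3 m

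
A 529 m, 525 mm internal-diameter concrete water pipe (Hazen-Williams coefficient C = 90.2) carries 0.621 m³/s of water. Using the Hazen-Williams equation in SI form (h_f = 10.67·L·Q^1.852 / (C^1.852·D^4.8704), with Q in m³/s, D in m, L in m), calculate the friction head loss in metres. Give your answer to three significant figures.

h_f = 10.67·529·0.621^1.852 / (90.2^1.852·0.525^4.8704) = 12.89 m

h_f ≈ 12.9 m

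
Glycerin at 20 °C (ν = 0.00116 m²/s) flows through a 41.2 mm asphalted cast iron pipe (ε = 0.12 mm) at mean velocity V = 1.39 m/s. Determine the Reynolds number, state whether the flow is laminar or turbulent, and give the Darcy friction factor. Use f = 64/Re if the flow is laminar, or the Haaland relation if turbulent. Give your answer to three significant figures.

Re = VD/ν = 1.390·0.0412/0.00116 = 49.4
Re < 2300 → laminar → f = 64/Re = 1.296

Re ≈ 49.4; laminar; f = 64/Re ≈ 1.30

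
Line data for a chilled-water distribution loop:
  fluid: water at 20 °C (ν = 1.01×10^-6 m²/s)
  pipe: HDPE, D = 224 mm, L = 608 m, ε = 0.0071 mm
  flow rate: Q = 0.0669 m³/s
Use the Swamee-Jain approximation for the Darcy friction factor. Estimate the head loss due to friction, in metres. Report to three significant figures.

h_f ≈ 5.66 m

V = 4Q/(πD²) = 4·0.0669/(π·0.224²) = 1.698 m/s
Re = VD/ν = 1.698·0.224/1.01×10^-6 = 3.77×10^5 → turbulent
ε/D = 0.0071/224 = 3.17×10^-5
Swamee-Jain: f = 0.01420
h_f = f(L/D)V²/(2g) = 0.01420·(608/0.224)·1.698²/(2·9.81) = 5.660 m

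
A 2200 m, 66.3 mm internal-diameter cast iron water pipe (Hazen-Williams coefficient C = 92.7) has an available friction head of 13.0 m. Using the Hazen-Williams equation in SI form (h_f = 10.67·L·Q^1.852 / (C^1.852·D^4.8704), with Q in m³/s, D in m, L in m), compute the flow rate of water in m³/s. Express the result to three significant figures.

Q ≈ 0.00129 m³/s

Rearranging: Q = [h_f·C^1.852·D^4.8704 / (10.67·L)]^(1/1.852)
Q = [13.0·92.7^1.852·0.0663^4.8704 / (10.67·2200)]^0.540 = 0.001287 m³/s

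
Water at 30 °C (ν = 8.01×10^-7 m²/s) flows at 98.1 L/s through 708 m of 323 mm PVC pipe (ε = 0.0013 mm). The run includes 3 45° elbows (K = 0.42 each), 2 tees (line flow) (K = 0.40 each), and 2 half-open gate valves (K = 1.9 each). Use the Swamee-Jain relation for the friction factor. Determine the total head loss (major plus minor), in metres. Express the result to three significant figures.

H_L ≈ 2.55 m

V = 4Q/(πD²) = 1.197 m/s; V²/2g = 0.07305 m
Re = 4.83×10^5, ε/D = 4.02×10^-6 → f = 0.01324 (Swamee-Jain)
Major: h_f = f(L/D)·V²/2g = 0.01324·2192·0.07305 = 2.120 m
Minor: ΣK = 5.86; h_m = ΣK·V²/2g = 0.4281 m
Total H_L = 2.120 + 0.4281 = 2.548 m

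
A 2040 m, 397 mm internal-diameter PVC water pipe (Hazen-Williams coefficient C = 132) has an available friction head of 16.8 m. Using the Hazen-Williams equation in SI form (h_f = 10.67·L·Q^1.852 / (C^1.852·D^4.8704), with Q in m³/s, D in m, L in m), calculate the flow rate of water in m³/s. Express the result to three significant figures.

Q ≈ 0.243 m³/s

Rearranging: Q = [h_f·C^1.852·D^4.8704 / (10.67·L)]^(1/1.852)
Q = [16.8·132^1.852·0.397^4.8704 / (10.67·2040)]^0.540 = 0.2426 m³/s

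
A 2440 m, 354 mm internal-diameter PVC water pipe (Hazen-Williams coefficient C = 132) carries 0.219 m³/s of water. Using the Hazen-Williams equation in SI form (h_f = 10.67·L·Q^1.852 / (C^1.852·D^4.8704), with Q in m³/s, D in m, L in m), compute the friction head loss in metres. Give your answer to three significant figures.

h_f ≈ 29.1 m

h_f = 10.67·2440·0.219^1.852 / (132^1.852·0.354^4.8704) = 29.06 m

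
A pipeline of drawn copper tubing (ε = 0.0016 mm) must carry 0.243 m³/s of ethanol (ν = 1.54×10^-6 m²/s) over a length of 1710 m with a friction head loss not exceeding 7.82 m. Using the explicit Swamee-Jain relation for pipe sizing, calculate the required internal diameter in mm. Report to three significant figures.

D ≈ 433 mm

Swamee-Jain (Type III): D = 0.66·[ε^1.25·(LQ²/(gh_f))^4.75 + ν·Q^9.4·(L/(gh_f))^5.2]^0.04
LQ²/(gh_f) = 1.316; L/(gh_f) = 22.29
Term 1 = ε^1.25·(…)^4.75 = 2.10×10^-7; Term 2 = ν·Q^9.4·(…)^5.2 = 2.65×10^-5
D = 0.66·(2.10×10^-7 + 2.65×10^-5)^0.04 = 0.4331 m = 433 mm
Check: V = 1.65 m/s, Re = 4.64×10^5, f = 0.01333, h_f = 7.30 m ≈ 7.82 m ✓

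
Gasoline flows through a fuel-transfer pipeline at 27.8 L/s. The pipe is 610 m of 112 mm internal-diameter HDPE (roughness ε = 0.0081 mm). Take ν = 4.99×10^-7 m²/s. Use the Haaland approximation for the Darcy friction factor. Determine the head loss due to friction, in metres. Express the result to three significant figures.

h_f ≈ 29.9 m

V = 4Q/(πD²) = 4·0.0278/(π·0.112²) = 2.822 m/s
Re = VD/ν = 2.822·0.112/4.99×10^-7 = 6.33×10^5 → turbulent
ε/D = 0.0081/112 = 7.23×10^-5
Haaland: f = 0.01354
h_f = f(L/D)V²/(2g) = 0.01354·(610/0.112)·2.822²/(2·9.81) = 29.93 m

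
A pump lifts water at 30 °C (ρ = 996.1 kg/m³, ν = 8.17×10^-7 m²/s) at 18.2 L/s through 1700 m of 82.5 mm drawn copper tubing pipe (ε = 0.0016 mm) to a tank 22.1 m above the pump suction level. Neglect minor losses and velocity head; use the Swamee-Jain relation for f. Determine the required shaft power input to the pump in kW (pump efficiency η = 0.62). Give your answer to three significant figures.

P_shaft ≈ 56.1 kW

V = 4Q/(πD²) = 3.405 m/s; Re = 3.44×10^5; ε/D = 1.94×10^-5; f = 0.01426
h_f = f(L/D)V²/2g = 173.6 m
Total head H = z + h_f = 22.1 + 173.6 = 195.7 m
P_hyd = ρgQH = 996.1·9.81·0.0182·195.7 = 34.80 kW
P_shaft = P_hyd/η = 34.80/0.62 = 56.13 kW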